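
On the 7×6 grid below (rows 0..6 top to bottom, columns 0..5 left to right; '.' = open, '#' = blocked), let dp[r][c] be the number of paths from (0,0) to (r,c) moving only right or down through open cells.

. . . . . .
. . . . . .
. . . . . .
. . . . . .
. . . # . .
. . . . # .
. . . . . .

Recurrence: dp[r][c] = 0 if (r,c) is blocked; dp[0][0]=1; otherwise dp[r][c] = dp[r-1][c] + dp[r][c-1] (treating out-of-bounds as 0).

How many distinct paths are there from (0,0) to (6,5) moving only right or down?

140

r\c   0   1   2   3   4   5
  0   1   1   1   1   1   1
  1   1   2   3   4   5   6
  2   1   3   6  10  15  21
  3   1   4  10  20  35  56
  4   1   5  15   0  35  91
  5   1   6  21  21   0  91
  6   1   7  28  49  49 140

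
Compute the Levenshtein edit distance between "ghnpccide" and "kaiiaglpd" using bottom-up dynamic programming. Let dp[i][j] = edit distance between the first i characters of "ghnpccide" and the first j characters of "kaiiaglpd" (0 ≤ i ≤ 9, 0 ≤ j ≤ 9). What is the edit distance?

   ''  k  a  i  i  a  g  l  p  d
''  0  1  2  3  4  5  6  7  8  9
 g  1  1  2  3  4  5  5  6  7  8
 h  2  2  2  3  4  5  6  6  7  8
 n  3  3  3  3  4  5  6  7  7  8
 p  4  4  4  4  4  5  6  7  7  8
 c  5  5  5  5  5  5  6  7  8  8
 c  6  6  6  6  6  6  6  7  8  9
 i  7  7  7  6  6  7  7  7  8  9
 d  8  8  8  7  7  7  8  8  8  8
 e  9  9  9  8  8  8  8  9  9  9

9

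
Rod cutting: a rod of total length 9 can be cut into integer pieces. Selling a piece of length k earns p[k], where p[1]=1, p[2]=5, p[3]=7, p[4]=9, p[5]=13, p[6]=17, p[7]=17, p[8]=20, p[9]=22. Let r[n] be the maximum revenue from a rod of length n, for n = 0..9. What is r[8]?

   n    0    1    2    3    4    5    6    7    8    9
r[n]    0    1    5    7   10   13   17   18   22   24

22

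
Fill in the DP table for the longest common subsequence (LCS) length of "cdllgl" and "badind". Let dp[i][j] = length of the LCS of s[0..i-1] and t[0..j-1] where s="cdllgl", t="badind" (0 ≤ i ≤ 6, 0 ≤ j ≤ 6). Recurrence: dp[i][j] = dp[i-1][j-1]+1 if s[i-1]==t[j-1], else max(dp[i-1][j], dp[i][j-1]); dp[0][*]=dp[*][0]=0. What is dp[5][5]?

   ''  b  a  d  i  n  d
''  0  0  0  0  0  0  0
 c  0  0  0  0  0  0  0
 d  0  0  0  1  1  1  1
 l  0  0  0  1  1  1  1
 l  0  0  0  1  1  1  1
 g  0  0  0  1  1  1  1
 l  0  0  0  1  1  1  1

1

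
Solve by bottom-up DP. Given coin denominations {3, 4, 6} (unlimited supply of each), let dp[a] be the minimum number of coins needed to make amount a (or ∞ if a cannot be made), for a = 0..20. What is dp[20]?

 a  0  1  2  3  4  5  6  7  8  9 10 11 12 13 14 15 16 17 18 19 20
dp  0  -  -  1  1  -  1  2  2  2  2  3  2  3  3  3  3  4  3  4  4
(- denotes ∞ / unreachable)

4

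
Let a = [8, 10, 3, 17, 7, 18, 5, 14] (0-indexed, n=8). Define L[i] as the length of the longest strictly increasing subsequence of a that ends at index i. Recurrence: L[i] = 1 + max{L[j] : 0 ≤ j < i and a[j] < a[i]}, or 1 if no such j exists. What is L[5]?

4

   i    0    1    2    3    4    5    6    7
a[i]    8   10    3   17    7   18    5   14
L[i]    1    2    1    3    2    4    2    3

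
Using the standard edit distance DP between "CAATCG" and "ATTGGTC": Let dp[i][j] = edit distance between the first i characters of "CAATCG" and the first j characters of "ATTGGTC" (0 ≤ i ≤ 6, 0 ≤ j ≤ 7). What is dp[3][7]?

   ''  A  T  T  G  G  T  C
''  0  1  2  3  4  5  6  7
 C  1  1  2  3  4  5  6  6
 A  2  1  2  3  4  5  6  7
 A  3  2  2  3  4  5  6  7
 T  4  3  2  2  3  4  5  6
 C  5  4  3  3  3  4  5  5
 G  6  5  4  4  3  3  4  5

7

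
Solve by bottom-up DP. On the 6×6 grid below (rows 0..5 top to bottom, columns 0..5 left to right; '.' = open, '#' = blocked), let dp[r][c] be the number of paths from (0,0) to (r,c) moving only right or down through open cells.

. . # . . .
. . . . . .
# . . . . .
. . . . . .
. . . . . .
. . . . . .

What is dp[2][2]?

4

r\c   0   1   2   3   4   5
  0   1   1   0   0   0   0
  1   1   2   2   2   2   2
  2   0   2   4   6   8  10
  3   0   2   6  12  20  30
  4   0   2   8  20  40  70
  5   0   2  10  30  70 140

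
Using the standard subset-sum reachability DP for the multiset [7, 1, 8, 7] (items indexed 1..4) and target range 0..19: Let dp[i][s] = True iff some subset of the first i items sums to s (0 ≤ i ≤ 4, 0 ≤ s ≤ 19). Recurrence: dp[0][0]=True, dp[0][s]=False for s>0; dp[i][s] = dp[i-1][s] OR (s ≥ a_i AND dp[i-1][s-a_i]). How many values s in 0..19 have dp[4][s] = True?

8

i\s   0   1   2   3   4   5   6   7   8   9  10  11  12  13  14  15  16  17  18  19
  0   T   F   F   F   F   F   F   F   F   F   F   F   F   F   F   F   F   F   F   F
  1   T   F   F   F   F   F   F   T   F   F   F   F   F   F   F   F   F   F   F   F
  2   T   T   F   F   F   F   F   T   T   F   F   F   F   F   F   F   F   F   F   F
  3   T   T   F   F   F   F   F   T   T   T   F   F   F   F   F   T   T   F   F   F
  4   T   T   F   F   F   F   F   T   T   T   F   F   F   F   T   T   T   F   F   F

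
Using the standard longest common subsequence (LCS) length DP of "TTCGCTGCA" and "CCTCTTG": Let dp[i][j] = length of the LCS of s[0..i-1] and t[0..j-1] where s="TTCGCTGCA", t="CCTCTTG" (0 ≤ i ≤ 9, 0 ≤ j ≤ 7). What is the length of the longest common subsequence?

4

   ''  C  C  T  C  T  T  G
''  0  0  0  0  0  0  0  0
 T  0  0  0  1  1  1  1  1
 T  0  0  0  1  1  2  2  2
 C  0  1  1  1  2  2  2  2
 G  0  1  1  1  2  2  2  3
 C  0  1  2  2  2  2  2  3
 T  0  1  2  3  3  3  3  3
 G  0  1  2  3  3  3  3  4
 C  0  1  2  3  4  4  4  4
 A  0  1  2  3  4  4  4  4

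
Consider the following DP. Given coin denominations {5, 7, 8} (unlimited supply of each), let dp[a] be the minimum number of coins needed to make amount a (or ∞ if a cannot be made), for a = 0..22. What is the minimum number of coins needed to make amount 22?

3

 a  0  1  2  3  4  5  6  7  8  9 10 11 12 13 14 15 16 17 18 19 20 21 22
dp  0  -  -  -  -  1  -  1  1  -  2  -  2  2  2  2  2  3  3  3  3  3  3
(- denotes ∞ / unreachable)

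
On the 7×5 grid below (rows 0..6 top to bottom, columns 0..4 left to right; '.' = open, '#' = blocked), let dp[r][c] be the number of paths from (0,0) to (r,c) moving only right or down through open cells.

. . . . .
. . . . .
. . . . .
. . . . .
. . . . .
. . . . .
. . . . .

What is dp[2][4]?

r\c   0   1   2   3   4
  0   1   1   1   1   1
  1   1   2   3   4   5
  2   1   3   6  10  15
  3   1   4  10  20  35
  4   1   5  15  35  70
  5   1   6  21  56 126
  6   1   7  28  84 210

15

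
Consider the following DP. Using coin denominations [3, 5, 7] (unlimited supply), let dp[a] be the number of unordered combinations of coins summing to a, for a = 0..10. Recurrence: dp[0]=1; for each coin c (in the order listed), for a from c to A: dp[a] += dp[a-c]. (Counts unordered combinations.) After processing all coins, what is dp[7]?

after  coin     0     1     2     3     4     5     6     7     8     9    10
          3     1     0     0     1     0     0     1     0     0     1     0
          5     1     0     0     1     0     1     1     0     1     1     1
          7     1     0     0     1     0     1     1     1     1     1     2

1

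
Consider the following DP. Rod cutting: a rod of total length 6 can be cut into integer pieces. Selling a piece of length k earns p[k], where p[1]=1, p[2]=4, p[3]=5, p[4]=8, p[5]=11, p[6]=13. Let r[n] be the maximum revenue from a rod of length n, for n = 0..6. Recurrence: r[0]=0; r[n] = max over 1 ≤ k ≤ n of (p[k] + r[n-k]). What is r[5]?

11

   n    0    1    2    3    4    5    6
r[n]    0    1    4    5    8   11   13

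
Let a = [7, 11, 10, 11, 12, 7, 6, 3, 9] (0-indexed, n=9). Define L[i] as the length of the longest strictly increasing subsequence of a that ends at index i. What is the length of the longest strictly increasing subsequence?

   i    0    1    2    3    4    5    6    7    8
a[i]    7   11   10   11   12    7    6    3    9
L[i]    1    2    2    3    4    1    1    1    2

4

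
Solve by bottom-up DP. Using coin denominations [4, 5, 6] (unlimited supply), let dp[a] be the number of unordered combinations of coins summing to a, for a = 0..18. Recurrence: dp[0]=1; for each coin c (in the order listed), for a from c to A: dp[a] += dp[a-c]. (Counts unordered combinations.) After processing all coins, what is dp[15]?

2

after  coin     0     1     2     3     4     5     6     7     8     9    10    11    12    13    14    15    16    17    18
          4     1     0     0     0     1     0     0     0     1     0     0     0     1     0     0     0     1     0     0
          5     1     0     0     0     1     1     0     0     1     1     1     0     1     1     1     1     1     1     1
          6     1     0     0     0     1     1     1     0     1     1     2     1     2     1     2     2     3     2     3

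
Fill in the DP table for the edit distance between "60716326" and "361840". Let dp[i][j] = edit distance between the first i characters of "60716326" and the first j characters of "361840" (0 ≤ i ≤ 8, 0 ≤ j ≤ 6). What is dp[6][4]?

   ''  3  6  1  8  4  0
''  0  1  2  3  4  5  6
 6  1  1  1  2  3  4  5
 0  2  2  2  2  3  4  4
 7  3  3  3  3  3  4  5
 1  4  4  4  3  4  4  5
 6  5  5  4  4  4  5  5
 3  6  5  5  5  5  5  6
 2  7  6  6  6  6  6  6
 6  8  7  6  7  7  7  7

5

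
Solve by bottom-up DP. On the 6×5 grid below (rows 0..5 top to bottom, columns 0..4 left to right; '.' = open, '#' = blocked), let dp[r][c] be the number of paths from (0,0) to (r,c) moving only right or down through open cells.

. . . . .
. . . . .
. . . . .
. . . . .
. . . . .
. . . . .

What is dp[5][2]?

r\c   0   1   2   3   4
  0   1   1   1   1   1
  1   1   2   3   4   5
  2   1   3   6  10  15
  3   1   4  10  20  35
  4   1   5  15  35  70
  5   1   6  21  56 126

21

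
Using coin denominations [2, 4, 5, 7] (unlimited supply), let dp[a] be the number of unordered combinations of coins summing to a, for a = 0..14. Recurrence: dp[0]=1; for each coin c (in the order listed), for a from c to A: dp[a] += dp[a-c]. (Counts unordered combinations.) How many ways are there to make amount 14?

8

after  coin     0     1     2     3     4     5     6     7     8     9    10    11    12    13    14
          2     1     0     1     0     1     0     1     0     1     0     1     0     1     0     1
          4     1     0     1     0     2     0     2     0     3     0     3     0     4     0     4
          5     1     0     1     0     2     1     2     1     3     2     4     2     5     3     6
          7     1     0     1     0     2     1     2     2     3     3     4     4     6     5     8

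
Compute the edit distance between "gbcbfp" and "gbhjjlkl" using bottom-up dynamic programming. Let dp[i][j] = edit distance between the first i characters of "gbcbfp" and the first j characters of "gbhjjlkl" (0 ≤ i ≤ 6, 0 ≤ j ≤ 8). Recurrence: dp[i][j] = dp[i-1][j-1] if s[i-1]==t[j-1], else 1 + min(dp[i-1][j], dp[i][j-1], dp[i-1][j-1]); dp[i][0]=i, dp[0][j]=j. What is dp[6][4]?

4

   ''  g  b  h  j  j  l  k  l
''  0  1  2  3  4  5  6  7  8
 g  1  0  1  2  3  4  5  6  7
 b  2  1  0  1  2  3  4  5  6
 c  3  2  1  1  2  3  4  5  6
 b  4  3  2  2  2  3  4  5  6
 f  5  4  3  3  3  3  4  5  6
 p  6  5  4  4  4  4  4  5  6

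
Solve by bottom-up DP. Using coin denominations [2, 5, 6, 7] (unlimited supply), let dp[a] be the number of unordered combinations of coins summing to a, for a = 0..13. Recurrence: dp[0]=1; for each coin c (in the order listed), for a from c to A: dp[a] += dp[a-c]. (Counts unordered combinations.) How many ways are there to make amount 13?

4

after  coin     0     1     2     3     4     5     6     7     8     9    10    11    12    13
          2     1     0     1     0     1     0     1     0     1     0     1     0     1     0
          5     1     0     1     0     1     1     1     1     1     1     2     1     2     1
          6     1     0     1     0     1     1     2     1     2     1     3     2     4     2
          7     1     0     1     0     1     1     2     2     2     2     3     3     5     4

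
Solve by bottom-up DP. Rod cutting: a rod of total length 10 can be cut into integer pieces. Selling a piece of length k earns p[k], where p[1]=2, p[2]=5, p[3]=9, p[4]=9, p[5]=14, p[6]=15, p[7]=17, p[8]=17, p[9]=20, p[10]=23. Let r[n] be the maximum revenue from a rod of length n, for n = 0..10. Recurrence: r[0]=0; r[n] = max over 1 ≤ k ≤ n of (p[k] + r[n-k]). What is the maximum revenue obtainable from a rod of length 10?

29

   n    0    1    2    3    4    5    6    7    8    9   10
r[n]    0    2    5    9   11   14   18   20   23   27   29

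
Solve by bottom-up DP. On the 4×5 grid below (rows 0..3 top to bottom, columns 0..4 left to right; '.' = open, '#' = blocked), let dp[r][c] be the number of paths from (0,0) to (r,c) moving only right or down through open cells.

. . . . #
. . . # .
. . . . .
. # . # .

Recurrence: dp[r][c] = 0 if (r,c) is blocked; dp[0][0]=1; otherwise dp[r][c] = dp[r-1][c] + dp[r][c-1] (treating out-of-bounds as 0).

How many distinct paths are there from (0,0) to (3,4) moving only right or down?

r\c   0   1   2   3   4
  0   1   1   1   1   0
  1   1   2   3   0   0
  2   1   3   6   6   6
  3   1   0   6   0   6

6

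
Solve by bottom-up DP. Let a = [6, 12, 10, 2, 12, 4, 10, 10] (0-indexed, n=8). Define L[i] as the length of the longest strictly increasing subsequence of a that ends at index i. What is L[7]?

3

   i    0    1    2    3    4    5    6    7
a[i]    6   12   10    2   12    4   10   10
L[i]    1    2    2    1    3    2    3    3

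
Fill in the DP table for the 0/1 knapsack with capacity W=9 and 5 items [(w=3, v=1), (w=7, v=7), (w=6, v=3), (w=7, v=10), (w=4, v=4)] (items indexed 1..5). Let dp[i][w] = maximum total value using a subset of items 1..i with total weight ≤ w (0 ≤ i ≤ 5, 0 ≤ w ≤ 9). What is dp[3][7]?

7

i\w   0   1   2   3   4   5   6   7   8   9
  0   0   0   0   0   0   0   0   0   0   0
  1   0   0   0   1   1   1   1   1   1   1
  2   0   0   0   1   1   1   1   7   7   7
  3   0   0   0   1   1   1   3   7   7   7
  4   0   0   0   1   1   1   3  10  10  10
  5   0   0   0   1   4   4   4  10  10  10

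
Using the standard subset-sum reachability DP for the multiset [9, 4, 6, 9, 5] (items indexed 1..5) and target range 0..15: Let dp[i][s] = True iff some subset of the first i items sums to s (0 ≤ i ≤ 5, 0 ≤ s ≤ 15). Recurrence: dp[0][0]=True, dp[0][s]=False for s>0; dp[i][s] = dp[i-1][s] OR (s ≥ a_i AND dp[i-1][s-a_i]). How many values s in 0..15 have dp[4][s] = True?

7

i\s   0   1   2   3   4   5   6   7   8   9  10  11  12  13  14  15
  0   T   F   F   F   F   F   F   F   F   F   F   F   F   F   F   F
  1   T   F   F   F   F   F   F   F   F   T   F   F   F   F   F   F
  2   T   F   F   F   T   F   F   F   F   T   F   F   F   T   F   F
  3   T   F   F   F   T   F   T   F   F   T   T   F   F   T   F   T
  4   T   F   F   F   T   F   T   F   F   T   T   F   F   T   F   T
  5   T   F   F   F   T   T   T   F   F   T   T   T   F   T   T   T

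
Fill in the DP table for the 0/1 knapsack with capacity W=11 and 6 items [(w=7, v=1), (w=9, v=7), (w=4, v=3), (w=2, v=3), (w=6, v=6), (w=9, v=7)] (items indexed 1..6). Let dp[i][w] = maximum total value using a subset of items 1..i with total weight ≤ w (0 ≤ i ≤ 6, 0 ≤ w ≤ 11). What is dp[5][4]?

i\w   0   1   2   3   4   5   6   7   8   9  10  11
  0   0   0   0   0   0   0   0   0   0   0   0   0
  1   0   0   0   0   0   0   0   1   1   1   1   1
  2   0   0   0   0   0   0   0   1   1   7   7   7
  3   0   0   0   0   3   3   3   3   3   7   7   7
  4   0   0   3   3   3   3   6   6   6   7   7  10
  5   0   0   3   3   3   3   6   6   9   9   9  10
  6   0   0   3   3   3   3   6   6   9   9   9  10

3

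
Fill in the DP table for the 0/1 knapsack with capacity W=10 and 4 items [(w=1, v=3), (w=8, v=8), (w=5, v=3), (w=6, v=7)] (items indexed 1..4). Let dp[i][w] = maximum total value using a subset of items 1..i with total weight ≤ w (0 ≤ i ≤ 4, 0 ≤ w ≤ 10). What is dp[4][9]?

11

i\w   0   1   2   3   4   5   6   7   8   9  10
  0   0   0   0   0   0   0   0   0   0   0   0
  1   0   3   3   3   3   3   3   3   3   3   3
  2   0   3   3   3   3   3   3   3   8  11  11
  3   0   3   3   3   3   3   6   6   8  11  11
  4   0   3   3   3   3   3   7  10  10  11  11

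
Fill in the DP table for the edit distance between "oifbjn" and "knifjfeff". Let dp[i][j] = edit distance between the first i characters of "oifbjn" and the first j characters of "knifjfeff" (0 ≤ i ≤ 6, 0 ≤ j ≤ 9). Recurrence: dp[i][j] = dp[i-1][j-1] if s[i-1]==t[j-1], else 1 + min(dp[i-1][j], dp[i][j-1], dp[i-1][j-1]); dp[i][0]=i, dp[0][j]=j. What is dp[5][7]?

   ''  k  n  i  f  j  f  e  f  f
''  0  1  2  3  4  5  6  7  8  9
 o  1  1  2  3  4  5  6  7  8  9
 i  2  2  2  2  3  4  5  6  7  8
 f  3  3  3  3  2  3  4  5  6  7
 b  4  4  4  4  3  3  4  5  6  7
 j  5  5  5  5  4  3  4  5  6  7
 n  6  6  5  6  5  4  4  5  6  7

5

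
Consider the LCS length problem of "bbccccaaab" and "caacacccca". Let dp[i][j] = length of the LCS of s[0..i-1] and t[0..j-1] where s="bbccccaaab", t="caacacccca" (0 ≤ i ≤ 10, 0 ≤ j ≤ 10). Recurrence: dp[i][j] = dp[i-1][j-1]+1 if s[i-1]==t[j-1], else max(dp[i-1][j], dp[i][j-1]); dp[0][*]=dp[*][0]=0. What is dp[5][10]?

3

   ''  c  a  a  c  a  c  c  c  c  a
''  0  0  0  0  0  0  0  0  0  0  0
 b  0  0  0  0  0  0  0  0  0  0  0
 b  0  0  0  0  0  0  0  0  0  0  0
 c  0  1  1  1  1  1  1  1  1  1  1
 c  0  1  1  1  2  2  2  2  2  2  2
 c  0  1  1  1  2  2  3  3  3  3  3
 c  0  1  1  1  2  2  3  4  4  4  4
 a  0  1  2  2  2  3  3  4  4  4  5
 a  0  1  2  3  3  3  3  4  4  4  5
 a  0  1  2  3  3  4  4  4  4  4  5
 b  0  1  2  3  3  4  4  4  4  4  5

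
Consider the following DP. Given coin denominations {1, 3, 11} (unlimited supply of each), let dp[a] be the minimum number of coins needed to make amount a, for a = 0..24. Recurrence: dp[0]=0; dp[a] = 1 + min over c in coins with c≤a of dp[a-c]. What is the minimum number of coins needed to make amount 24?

4

 a  0  1  2  3  4  5  6  7  8  9 10 11 12 13 14 15 16 17 18 19 20 21 22 23 24
dp  0  1  2  1  2  3  2  3  4  3  4  1  2  3  2  3  4  3  4  5  4  5  2  3  4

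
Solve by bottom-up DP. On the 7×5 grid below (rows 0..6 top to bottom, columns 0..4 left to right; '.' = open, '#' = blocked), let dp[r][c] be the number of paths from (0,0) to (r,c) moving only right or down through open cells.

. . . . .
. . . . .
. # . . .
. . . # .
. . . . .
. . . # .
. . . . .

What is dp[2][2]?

3

r\c   0   1   2   3   4
  0   1   1   1   1   1
  1   1   2   3   4   5
  2   1   0   3   7  12
  3   1   1   4   0  12
  4   1   2   6   6  18
  5   1   3   9   0  18
  6   1   4  13  13  31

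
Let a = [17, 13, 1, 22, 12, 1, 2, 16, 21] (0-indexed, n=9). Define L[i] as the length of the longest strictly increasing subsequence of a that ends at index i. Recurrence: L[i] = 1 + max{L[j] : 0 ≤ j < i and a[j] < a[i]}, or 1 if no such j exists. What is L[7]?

   i    0    1    2    3    4    5    6    7    8
a[i]   17   13    1   22   12    1    2   16   21
L[i]    1    1    1    2    2    1    2    3    4

3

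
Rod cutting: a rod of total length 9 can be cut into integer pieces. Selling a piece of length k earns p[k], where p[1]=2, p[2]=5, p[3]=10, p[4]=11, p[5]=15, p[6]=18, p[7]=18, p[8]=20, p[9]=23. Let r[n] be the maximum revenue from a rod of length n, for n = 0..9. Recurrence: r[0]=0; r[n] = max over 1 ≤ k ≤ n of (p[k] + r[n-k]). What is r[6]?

   n    0    1    2    3    4    5    6    7    8    9
r[n]    0    2    5   10   12   15   20   22   25   30

20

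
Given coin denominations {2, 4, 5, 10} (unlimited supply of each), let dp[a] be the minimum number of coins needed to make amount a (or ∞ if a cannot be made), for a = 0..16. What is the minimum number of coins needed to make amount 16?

3

 a  0  1  2  3  4  5  6  7  8  9 10 11 12 13 14 15 16
dp  0  -  1  -  1  1  2  2  2  2  1  3  2  3  2  2  3
(- denotes ∞ / unreachable)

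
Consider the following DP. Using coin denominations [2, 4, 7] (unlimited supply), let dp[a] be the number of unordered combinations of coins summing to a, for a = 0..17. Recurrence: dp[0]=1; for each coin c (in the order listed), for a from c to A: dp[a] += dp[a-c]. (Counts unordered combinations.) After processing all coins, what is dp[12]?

after  coin     0     1     2     3     4     5     6     7     8     9    10    11    12    13    14    15    16    17
          2     1     0     1     0     1     0     1     0     1     0     1     0     1     0     1     0     1     0
          4     1     0     1     0     2     0     2     0     3     0     3     0     4     0     4     0     5     0
          7     1     0     1     0     2     0     2     1     3     1     3     2     4     2     5     3     6     3

4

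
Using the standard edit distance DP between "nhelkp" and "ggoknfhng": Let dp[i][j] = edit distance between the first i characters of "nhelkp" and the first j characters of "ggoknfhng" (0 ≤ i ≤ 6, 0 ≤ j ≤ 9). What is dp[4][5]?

5

   ''  g  g  o  k  n  f  h  n  g
''  0  1  2  3  4  5  6  7  8  9
 n  1  1  2  3  4  4  5  6  7  8
 h  2  2  2  3  4  5  5  5  6  7
 e  3  3  3  3  4  5  6  6  6  7
 l  4  4  4  4  4  5  6  7  7  7
 k  5  5  5  5  4  5  6  7  8  8
 p  6  6  6  6  5  5  6  7  8  9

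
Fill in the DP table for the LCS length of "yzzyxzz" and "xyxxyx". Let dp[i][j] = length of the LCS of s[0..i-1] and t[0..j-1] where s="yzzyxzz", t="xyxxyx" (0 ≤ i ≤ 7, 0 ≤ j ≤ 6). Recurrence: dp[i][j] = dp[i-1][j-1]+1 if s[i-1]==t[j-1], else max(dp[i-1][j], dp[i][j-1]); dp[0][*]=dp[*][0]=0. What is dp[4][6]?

2

   ''  x  y  x  x  y  x
''  0  0  0  0  0  0  0
 y  0  0  1  1  1  1  1
 z  0  0  1  1  1  1  1
 z  0  0  1  1  1  1  1
 y  0  0  1  1  1  2  2
 x  0  1  1  2  2  2  3
 z  0  1  1  2  2  2  3
 z  0  1  1  2  2  2  3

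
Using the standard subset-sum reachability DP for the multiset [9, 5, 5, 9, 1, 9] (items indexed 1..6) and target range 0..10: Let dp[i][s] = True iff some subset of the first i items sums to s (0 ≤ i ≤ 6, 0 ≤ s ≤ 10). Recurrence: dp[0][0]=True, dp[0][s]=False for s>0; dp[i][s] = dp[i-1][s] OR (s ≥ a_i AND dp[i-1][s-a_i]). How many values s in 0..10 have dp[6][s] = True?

6

i\s   0   1   2   3   4   5   6   7   8   9  10
  0   T   F   F   F   F   F   F   F   F   F   F
  1   T   F   F   F   F   F   F   F   F   T   F
  2   T   F   F   F   F   T   F   F   F   T   F
  3   T   F   F   F   F   T   F   F   F   T   T
  4   T   F   F   F   F   T   F   F   F   T   T
  5   T   T   F   F   F   T   T   F   F   T   T
  6   T   T   F   F   F   T   T   F   F   T   T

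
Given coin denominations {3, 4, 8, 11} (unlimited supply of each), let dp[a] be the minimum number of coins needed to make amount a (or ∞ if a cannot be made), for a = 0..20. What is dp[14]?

2

 a  0  1  2  3  4  5  6  7  8  9 10 11 12 13 14 15 16 17 18 19 20
dp  0  -  -  1  1  -  2  2  1  3  3  1  2  4  2  2  2  3  3  2  3
(- denotes ∞ / unreachable)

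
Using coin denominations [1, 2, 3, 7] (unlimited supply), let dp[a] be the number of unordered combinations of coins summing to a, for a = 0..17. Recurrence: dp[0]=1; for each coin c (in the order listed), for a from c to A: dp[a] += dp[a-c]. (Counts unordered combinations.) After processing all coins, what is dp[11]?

after  coin     0     1     2     3     4     5     6     7     8     9    10    11    12    13    14    15    16    17
          1     1     1     1     1     1     1     1     1     1     1     1     1     1     1     1     1     1     1
          2     1     1     2     2     3     3     4     4     5     5     6     6     7     7     8     8     9     9
          3     1     1     2     3     4     5     7     8    10    12    14    16    19    21    24    27    30    33
          7     1     1     2     3     4     5     7     9    11    14    17    20    24    28    33    38    44    50

20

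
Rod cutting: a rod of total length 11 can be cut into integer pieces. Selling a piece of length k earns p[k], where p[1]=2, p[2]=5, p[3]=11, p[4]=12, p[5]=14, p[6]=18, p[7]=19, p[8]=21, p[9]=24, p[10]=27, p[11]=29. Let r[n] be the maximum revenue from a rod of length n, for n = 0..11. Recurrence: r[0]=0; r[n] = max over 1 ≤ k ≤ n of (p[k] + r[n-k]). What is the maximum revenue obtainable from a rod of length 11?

38

   n    0    1    2    3    4    5    6    7    8    9   10   11
r[n]    0    2    5   11   13   16   22   24   27   33   35   38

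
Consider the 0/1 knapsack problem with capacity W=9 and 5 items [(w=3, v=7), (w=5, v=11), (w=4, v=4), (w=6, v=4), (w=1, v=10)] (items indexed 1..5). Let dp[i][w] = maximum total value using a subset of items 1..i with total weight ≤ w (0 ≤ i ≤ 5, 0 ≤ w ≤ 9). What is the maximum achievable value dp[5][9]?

i\w   0   1   2   3   4   5   6   7   8   9
  0   0   0   0   0   0   0   0   0   0   0
  1   0   0   0   7   7   7   7   7   7   7
  2   0   0   0   7   7  11  11  11  18  18
  3   0   0   0   7   7  11  11  11  18  18
  4   0   0   0   7   7  11  11  11  18  18
  5   0  10  10  10  17  17  21  21  21  28

28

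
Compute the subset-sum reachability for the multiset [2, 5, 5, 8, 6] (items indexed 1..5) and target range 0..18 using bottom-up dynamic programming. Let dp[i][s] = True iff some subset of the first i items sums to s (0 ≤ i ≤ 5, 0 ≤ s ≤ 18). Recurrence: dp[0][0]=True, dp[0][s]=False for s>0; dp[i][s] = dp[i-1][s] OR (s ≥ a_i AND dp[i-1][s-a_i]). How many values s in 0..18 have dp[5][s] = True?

14

i\s   0   1   2   3   4   5   6   7   8   9  10  11  12  13  14  15  16  17  18
  0   T   F   F   F   F   F   F   F   F   F   F   F   F   F   F   F   F   F   F
  1   T   F   T   F   F   F   F   F   F   F   F   F   F   F   F   F   F   F   F
  2   T   F   T   F   F   T   F   T   F   F   F   F   F   F   F   F   F   F   F
  3   T   F   T   F   F   T   F   T   F   F   T   F   T   F   F   F   F   F   F
  4   T   F   T   F   F   T   F   T   T   F   T   F   T   T   F   T   F   F   T
  5   T   F   T   F   F   T   T   T   T   F   T   T   T   T   T   T   T   F   T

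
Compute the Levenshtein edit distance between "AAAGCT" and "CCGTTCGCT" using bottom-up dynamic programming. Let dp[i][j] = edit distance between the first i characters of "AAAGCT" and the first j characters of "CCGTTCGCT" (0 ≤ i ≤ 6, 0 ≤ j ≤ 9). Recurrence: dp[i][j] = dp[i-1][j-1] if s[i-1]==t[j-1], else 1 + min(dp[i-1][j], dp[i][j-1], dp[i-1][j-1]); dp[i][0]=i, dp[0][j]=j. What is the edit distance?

6

   ''  C  C  G  T  T  C  G  C  T
''  0  1  2  3  4  5  6  7  8  9
 A  1  1  2  3  4  5  6  7  8  9
 A  2  2  2  3  4  5  6  7  8  9
 A  3  3  3  3  4  5  6  7  8  9
 G  4  4  4  3  4  5  6  6  7  8
 C  5  4  4  4  4  5  5  6  6  7
 T  6  5  5  5  4  4  5  6  7  6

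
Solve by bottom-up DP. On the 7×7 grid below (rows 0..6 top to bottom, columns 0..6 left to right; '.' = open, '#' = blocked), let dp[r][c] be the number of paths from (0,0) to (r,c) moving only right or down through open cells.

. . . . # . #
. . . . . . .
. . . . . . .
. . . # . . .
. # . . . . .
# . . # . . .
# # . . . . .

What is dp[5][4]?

24

r\c   0   1   2   3   4   5   6
  0   1   1   1   1   0   0   0
  1   1   2   3   4   4   4   4
  2   1   3   6  10  14  18  22
  3   1   4  10   0  14  32  54
  4   1   0  10  10  24  56 110
  5   0   0  10   0  24  80 190
  6   0   0  10  10  34 114 304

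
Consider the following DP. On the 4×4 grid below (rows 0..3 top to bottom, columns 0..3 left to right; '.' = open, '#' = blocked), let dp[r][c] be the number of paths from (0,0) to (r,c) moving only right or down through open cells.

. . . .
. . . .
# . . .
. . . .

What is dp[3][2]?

r\c   0   1   2   3
  0   1   1   1   1
  1   1   2   3   4
  2   0   2   5   9
  3   0   2   7  16

7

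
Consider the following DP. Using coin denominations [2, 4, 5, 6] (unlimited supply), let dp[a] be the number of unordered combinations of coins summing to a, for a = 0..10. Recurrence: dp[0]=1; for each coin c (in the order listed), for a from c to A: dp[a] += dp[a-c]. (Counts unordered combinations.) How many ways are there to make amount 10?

after  coin     0     1     2     3     4     5     6     7     8     9    10
          2     1     0     1     0     1     0     1     0     1     0     1
          4     1     0     1     0     2     0     2     0     3     0     3
          5     1     0     1     0     2     1     2     1     3     2     4
          6     1     0     1     0     2     1     3     1     4     2     6

6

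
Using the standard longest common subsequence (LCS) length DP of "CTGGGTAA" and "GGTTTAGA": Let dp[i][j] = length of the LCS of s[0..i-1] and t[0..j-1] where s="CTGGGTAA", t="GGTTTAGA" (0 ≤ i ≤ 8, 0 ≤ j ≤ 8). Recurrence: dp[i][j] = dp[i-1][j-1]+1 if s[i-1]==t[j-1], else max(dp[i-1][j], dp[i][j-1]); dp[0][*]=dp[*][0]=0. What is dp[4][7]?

   ''  G  G  T  T  T  A  G  A
''  0  0  0  0  0  0  0  0  0
 C  0  0  0  0  0  0  0  0  0
 T  0  0  0  1  1  1  1  1  1
 G  0  1  1  1  1  1  1  2  2
 G  0  1  2  2  2  2  2  2  2
 G  0  1  2  2  2  2  2  3  3
 T  0  1  2  3  3  3  3  3  3
 A  0  1  2  3  3  3  4  4  4
 A  0  1  2  3  3  3  4  4  5

2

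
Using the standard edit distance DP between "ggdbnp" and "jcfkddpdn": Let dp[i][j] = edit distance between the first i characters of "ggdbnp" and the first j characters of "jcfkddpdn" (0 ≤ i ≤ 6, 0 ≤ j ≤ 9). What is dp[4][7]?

   ''  j  c  f  k  d  d  p  d  n
''  0  1  2  3  4  5  6  7  8  9
 g  1  1  2  3  4  5  6  7  8  9
 g  2  2  2  3  4  5  6  7  8  9
 d  3  3  3  3  4  4  5  6  7  8
 b  4  4  4  4  4  5  5  6  7  8
 n  5  5  5  5  5  5  6  6  7  7
 p  6  6  6  6  6  6  6  6  7  8

6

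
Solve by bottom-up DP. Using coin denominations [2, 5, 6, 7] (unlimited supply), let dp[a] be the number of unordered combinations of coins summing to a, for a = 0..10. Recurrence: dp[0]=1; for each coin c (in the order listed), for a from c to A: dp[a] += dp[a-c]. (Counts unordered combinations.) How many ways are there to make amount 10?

3

after  coin     0     1     2     3     4     5     6     7     8     9    10
          2     1     0     1     0     1     0     1     0     1     0     1
          5     1     0     1     0     1     1     1     1     1     1     2
          6     1     0     1     0     1     1     2     1     2     1     3
          7     1     0     1     0     1     1     2     2     2     2     3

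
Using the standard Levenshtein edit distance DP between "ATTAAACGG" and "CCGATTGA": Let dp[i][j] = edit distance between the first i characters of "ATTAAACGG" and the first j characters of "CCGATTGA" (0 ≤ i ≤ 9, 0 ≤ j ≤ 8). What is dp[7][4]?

6

   ''  C  C  G  A  T  T  G  A
''  0  1  2  3  4  5  6  7  8
 A  1  1  2  3  3  4  5  6  7
 T  2  2  2  3  4  3  4  5  6
 T  3  3  3  3  4  4  3  4  5
 A  4  4  4  4  3  4  4  4  4
 A  5  5  5  5  4  4  5  5  4
 A  6  6  6  6  5  5  5  6  5
 C  7  6  6  7  6  6  6  6  6
 G  8  7  7  6  7  7  7  6  7
 G  9  8  8  7  7  8  8  7  7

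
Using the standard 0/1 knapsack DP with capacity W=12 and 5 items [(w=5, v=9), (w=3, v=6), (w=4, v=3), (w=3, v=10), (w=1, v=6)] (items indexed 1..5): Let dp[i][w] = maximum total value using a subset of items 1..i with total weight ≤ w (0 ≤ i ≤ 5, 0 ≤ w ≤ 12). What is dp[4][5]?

10

i\w   0   1   2   3   4   5   6   7   8   9  10  11  12
  0   0   0   0   0   0   0   0   0   0   0   0   0   0
  1   0   0   0   0   0   9   9   9   9   9   9   9   9
  2   0   0   0   6   6   9   9   9  15  15  15  15  15
  3   0   0   0   6   6   9   9   9  15  15  15  15  18
  4   0   0   0  10  10  10  16  16  19  19  19  25  25
  5   0   6   6  10  16  16  16  22  22  25  25  25  31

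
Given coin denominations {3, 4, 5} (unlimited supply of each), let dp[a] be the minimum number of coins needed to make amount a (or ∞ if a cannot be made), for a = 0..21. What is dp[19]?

4

 a  0  1  2  3  4  5  6  7  8  9 10 11 12 13 14 15 16 17 18 19 20 21
dp  0  -  -  1  1  1  2  2  2  2  2  3  3  3  3  3  4  4  4  4  4  5
(- denotes ∞ / unreachable)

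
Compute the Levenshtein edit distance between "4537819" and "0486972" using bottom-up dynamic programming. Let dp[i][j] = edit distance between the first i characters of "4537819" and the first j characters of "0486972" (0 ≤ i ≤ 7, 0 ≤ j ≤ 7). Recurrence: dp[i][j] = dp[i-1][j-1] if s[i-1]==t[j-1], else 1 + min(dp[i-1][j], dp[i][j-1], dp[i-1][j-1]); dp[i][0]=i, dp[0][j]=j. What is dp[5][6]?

5

   ''  0  4  8  6  9  7  2
''  0  1  2  3  4  5  6  7
 4  1  1  1  2  3  4  5  6
 5  2  2  2  2  3  4  5  6
 3  3  3  3  3  3  4  5  6
 7  4  4  4  4  4  4  4  5
 8  5  5  5  4  5  5  5  5
 1  6  6  6  5  5  6  6  6
 9  7  7  7  6  6  5  6  7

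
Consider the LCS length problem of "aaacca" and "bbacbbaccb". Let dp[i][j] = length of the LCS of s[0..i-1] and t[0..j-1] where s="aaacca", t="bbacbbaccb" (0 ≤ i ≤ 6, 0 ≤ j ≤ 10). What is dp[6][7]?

3

   ''  b  b  a  c  b  b  a  c  c  b
''  0  0  0  0  0  0  0  0  0  0  0
 a  0  0  0  1  1  1  1  1  1  1  1
 a  0  0  0  1  1  1  1  2  2  2  2
 a  0  0  0  1  1  1  1  2  2  2  2
 c  0  0  0  1  2  2  2  2  3  3  3
 c  0  0  0  1  2  2  2  2  3  4  4
 a  0  0  0  1  2  2  2  3  3  4  4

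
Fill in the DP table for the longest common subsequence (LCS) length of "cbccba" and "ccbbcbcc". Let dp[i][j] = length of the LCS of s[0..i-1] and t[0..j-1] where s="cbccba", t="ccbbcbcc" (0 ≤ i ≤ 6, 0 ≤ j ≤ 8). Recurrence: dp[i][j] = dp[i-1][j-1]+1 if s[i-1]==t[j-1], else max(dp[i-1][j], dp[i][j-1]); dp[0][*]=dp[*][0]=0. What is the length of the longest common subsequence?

4

   ''  c  c  b  b  c  b  c  c
''  0  0  0  0  0  0  0  0  0
 c  0  1  1  1  1  1  1  1  1
 b  0  1  1  2  2  2  2  2  2
 c  0  1  2  2  2  3  3  3  3
 c  0  1  2  2  2  3  3  4  4
 b  0  1  2  3  3  3  4  4  4
 a  0  1  2  3  3  3  4  4  4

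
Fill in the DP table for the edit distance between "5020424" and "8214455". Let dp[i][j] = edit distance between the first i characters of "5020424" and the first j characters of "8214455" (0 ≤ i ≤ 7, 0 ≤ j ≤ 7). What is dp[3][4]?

4

   ''  8  2  1  4  4  5  5
''  0  1  2  3  4  5  6  7
 5  1  1  2  3  4  5  5  6
 0  2  2  2  3  4  5  6  6
 2  3  3  2  3  4  5  6  7
 0  4  4  3  3  4  5  6  7
 4  5  5  4  4  3  4  5  6
 2  6  6  5  5  4  4  5  6
 4  7  7  6  6  5  4  5  6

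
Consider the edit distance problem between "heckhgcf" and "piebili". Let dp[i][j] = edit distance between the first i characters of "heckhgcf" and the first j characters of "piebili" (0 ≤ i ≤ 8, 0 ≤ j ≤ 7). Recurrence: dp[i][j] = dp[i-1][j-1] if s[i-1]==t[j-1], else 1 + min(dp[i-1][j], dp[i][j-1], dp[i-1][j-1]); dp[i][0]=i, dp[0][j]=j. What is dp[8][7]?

   ''  p  i  e  b  i  l  i
''  0  1  2  3  4  5  6  7
 h  1  1  2  3  4  5  6  7
 e  2  2  2  2  3  4  5  6
 c  3  3  3  3  3  4  5  6
 k  4  4  4  4  4  4  5  6
 h  5  5  5  5  5  5  5  6
 g  6  6  6  6  6  6  6  6
 c  7  7  7  7  7  7  7  7
 f  8  8  8  8  8  8  8  8

8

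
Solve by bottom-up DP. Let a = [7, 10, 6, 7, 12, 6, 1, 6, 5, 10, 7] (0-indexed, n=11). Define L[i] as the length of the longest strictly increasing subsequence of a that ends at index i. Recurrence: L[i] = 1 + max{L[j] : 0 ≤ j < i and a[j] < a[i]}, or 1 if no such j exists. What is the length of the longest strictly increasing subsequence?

   i    0    1    2    3    4    5    6    7    8    9   10
a[i]    7   10    6    7   12    6    1    6    5   10    7
L[i]    1    2    1    2    3    1    1    2    2    3    3

3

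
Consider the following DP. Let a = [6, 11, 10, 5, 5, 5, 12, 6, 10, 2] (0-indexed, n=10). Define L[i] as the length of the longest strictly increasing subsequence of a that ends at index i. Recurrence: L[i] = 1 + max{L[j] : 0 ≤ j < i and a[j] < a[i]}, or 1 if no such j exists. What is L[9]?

1

   i    0    1    2    3    4    5    6    7    8    9
a[i]    6   11   10    5    5    5   12    6   10    2
L[i]    1    2    2    1    1    1    3    2    3    1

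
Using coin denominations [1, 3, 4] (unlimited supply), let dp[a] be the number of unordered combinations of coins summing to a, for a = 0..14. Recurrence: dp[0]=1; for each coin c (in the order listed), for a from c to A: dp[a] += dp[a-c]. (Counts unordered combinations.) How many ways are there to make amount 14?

13

after  coin     0     1     2     3     4     5     6     7     8     9    10    11    12    13    14
          1     1     1     1     1     1     1     1     1     1     1     1     1     1     1     1
          3     1     1     1     2     2     2     3     3     3     4     4     4     5     5     5
          4     1     1     1     2     3     3     4     5     6     7     8     9    11    12    13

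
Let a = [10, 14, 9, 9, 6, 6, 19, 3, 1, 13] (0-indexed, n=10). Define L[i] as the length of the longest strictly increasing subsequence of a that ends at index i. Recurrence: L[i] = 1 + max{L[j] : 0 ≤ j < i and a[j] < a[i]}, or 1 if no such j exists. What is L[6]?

   i    0    1    2    3    4    5    6    7    8    9
a[i]   10   14    9    9    6    6   19    3    1   13
L[i]    1    2    1    1    1    1    3    1    1    2

3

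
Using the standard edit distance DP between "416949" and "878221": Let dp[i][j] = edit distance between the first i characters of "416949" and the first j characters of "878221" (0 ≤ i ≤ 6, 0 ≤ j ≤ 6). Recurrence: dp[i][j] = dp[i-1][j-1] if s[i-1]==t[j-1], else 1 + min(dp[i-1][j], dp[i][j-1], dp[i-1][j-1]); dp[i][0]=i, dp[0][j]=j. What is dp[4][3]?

4

   ''  8  7  8  2  2  1
''  0  1  2  3  4  5  6
 4  1  1  2  3  4  5  6
 1  2  2  2  3  4  5  5
 6  3  3  3  3  4  5  6
 9  4  4  4  4  4  5  6
 4  5  5  5  5  5  5  6
 9  6  6  6  6  6  6  6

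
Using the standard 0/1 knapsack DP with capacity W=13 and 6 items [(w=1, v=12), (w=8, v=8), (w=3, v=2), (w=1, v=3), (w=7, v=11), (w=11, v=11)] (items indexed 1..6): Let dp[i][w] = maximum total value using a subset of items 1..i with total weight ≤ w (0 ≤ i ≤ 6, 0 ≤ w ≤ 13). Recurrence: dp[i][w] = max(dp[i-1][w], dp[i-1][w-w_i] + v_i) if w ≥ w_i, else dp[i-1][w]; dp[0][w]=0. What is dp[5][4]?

i\w   0   1   2   3   4   5   6   7   8   9  10  11  12  13
  0   0   0   0   0   0   0   0   0   0   0   0   0   0   0
  1   0  12  12  12  12  12  12  12  12  12  12  12  12  12
  2   0  12  12  12  12  12  12  12  12  20  20  20  20  20
  3   0  12  12  12  14  14  14  14  14  20  20  20  22  22
  4   0  12  15  15  15  17  17  17  17  20  23  23  23  25
  5   0  12  15  15  15  17  17  17  23  26  26  26  28  28
  6   0  12  15  15  15  17  17  17  23  26  26  26  28  28

15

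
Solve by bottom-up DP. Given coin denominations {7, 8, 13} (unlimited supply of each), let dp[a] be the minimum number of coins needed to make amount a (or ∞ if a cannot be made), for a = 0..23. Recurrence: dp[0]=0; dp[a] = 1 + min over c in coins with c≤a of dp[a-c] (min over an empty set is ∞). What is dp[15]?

2

 a  0  1  2  3  4  5  6  7  8  9 10 11 12 13 14 15 16 17 18 19 20 21 22 23
dp  0  -  -  -  -  -  -  1  1  -  -  -  -  1  2  2  2  -  -  -  2  2  3  3
(- denotes ∞ / unreachable)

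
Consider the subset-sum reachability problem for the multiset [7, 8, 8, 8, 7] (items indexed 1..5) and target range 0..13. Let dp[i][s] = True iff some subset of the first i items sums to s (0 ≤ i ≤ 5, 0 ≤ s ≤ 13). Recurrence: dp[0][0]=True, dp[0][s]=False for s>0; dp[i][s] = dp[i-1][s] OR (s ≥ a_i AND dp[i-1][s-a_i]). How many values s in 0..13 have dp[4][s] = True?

3

i\s   0   1   2   3   4   5   6   7   8   9  10  11  12  13
  0   T   F   F   F   F   F   F   F   F   F   F   F   F   F
  1   T   F   F   F   F   F   F   T   F   F   F   F   F   F
  2   T   F   F   F   F   F   F   T   T   F   F   F   F   F
  3   T   F   F   F   F   F   F   T   T   F   F   F   F   F
  4   T   F   F   F   F   F   F   T   T   F   F   F   F   F
  5   T   F   F   F   F   F   F   T   T   F   F   F   F   F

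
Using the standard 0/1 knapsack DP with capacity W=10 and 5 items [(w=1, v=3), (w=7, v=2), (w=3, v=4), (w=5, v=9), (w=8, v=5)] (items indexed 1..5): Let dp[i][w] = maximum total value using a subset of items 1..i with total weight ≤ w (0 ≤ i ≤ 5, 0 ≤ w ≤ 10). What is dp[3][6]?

i\w   0   1   2   3   4   5   6   7   8   9  10
  0   0   0   0   0   0   0   0   0   0   0   0
  1   0   3   3   3   3   3   3   3   3   3   3
  2   0   3   3   3   3   3   3   3   5   5   5
  3   0   3   3   4   7   7   7   7   7   7   7
  4   0   3   3   4   7   9  12  12  13  16  16
  5   0   3   3   4   7   9  12  12  13  16  16

7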